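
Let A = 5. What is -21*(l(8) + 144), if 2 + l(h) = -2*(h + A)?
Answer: -2436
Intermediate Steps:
l(h) = -12 - 2*h (l(h) = -2 - 2*(h + 5) = -2 - 2*(5 + h) = -2 + (-10 - 2*h) = -12 - 2*h)
-21*(l(8) + 144) = -21*((-12 - 2*8) + 144) = -21*((-12 - 16) + 144) = -21*(-28 + 144) = -21*116 = -2436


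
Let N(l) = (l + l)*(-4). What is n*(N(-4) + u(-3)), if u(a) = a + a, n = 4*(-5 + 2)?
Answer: -312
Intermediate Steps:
n = -12 (n = 4*(-3) = -12)
u(a) = 2*a
N(l) = -8*l (N(l) = (2*l)*(-4) = -8*l)
n*(N(-4) + u(-3)) = -12*(-8*(-4) + 2*(-3)) = -12*(32 - 6) = -12*26 = -312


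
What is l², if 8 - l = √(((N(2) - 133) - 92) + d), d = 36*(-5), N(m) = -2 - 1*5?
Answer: 4*(4 - I*√103)² ≈ -348.0 - 324.76*I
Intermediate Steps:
N(m) = -7 (N(m) = -2 - 5 = -7)
d = -180
l = 8 - 2*I*√103 (l = 8 - √(((-7 - 133) - 92) - 180) = 8 - √((-140 - 92) - 180) = 8 - √(-232 - 180) = 8 - √(-412) = 8 - 2*I*√103 ≈ 8.0 - 20.298*I)
l² = (8 - 2*I*√103)²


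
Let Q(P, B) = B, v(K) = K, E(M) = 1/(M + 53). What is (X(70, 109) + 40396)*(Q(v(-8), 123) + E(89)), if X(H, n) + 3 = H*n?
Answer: 838817741/142 ≈ 5.9072e+6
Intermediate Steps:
X(H, n) = -3 + H*n
E(M) = 1/(53 + M)
(X(70, 109) + 40396)*(Q(v(-8), 123) + E(89)) = ((-3 + 70*109) + 40396)*(123 + 1/(53 + 89)) = ((-3 + 7630) + 40396)*(123 + 1/142) = (7627 + 40396)*(123 + 1/142) = 48023*(17467/142) = 838817741/142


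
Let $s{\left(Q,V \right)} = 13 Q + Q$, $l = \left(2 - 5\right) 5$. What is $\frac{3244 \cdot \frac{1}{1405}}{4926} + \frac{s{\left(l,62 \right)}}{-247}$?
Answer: $\frac{727108784}{854747205} \approx 0.85067$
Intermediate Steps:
$l = -15$ ($l = \left(-3\right) 5 = -15$)
$s{\left(Q,V \right)} = 14 Q$
$\frac{3244 \cdot \frac{1}{1405}}{4926} + \frac{s{\left(l,62 \right)}}{-247} = \frac{3244 \cdot \frac{1}{1405}}{4926} + \frac{14 \left(-15\right)}{-247} = 3244 \cdot \frac{1}{1405} \cdot \frac{1}{4926} - - \frac{210}{247} = \frac{3244}{1405} \cdot \frac{1}{4926} + \frac{210}{247} = \frac{1622}{3460515} + \frac{210}{247} = \frac{727108784}{854747205}$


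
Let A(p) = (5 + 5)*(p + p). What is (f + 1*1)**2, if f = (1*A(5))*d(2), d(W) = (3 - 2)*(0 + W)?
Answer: 40401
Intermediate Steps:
d(W) = W (d(W) = 1*W = W)
A(p) = 20*p (A(p) = 10*(2*p) = 20*p)
f = 200 (f = (1*(20*5))*2 = (1*100)*2 = 100*2 = 200)
(f + 1*1)**2 = (200 + 1*1)**2 = (200 + 1)**2 = 201**2 = 40401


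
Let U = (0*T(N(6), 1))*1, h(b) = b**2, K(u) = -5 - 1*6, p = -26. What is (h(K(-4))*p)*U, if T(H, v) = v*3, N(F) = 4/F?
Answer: 0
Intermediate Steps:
K(u) = -11 (K(u) = -5 - 6 = -11)
T(H, v) = 3*v
U = 0 (U = (0*(3*1))*1 = (0*3)*1 = 0*1 = 0)
(h(K(-4))*p)*U = ((-11)**2*(-26))*0 = (121*(-26))*0 = -3146*0 = 0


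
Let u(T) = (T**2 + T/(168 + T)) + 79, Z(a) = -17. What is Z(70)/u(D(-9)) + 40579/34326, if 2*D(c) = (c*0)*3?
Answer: 2622199/2711754 ≈ 0.96698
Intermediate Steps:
D(c) = 0 (D(c) = ((c*0)*3)/2 = (0*3)/2 = (1/2)*0 = 0)
u(T) = 79 + T**2 + T/(168 + T) (u(T) = (T**2 + T/(168 + T)) + 79 = 79 + T**2 + T/(168 + T))
Z(70)/u(D(-9)) + 40579/34326 = -17*(168 + 0)/(13272 + 0**3 + 80*0 + 168*0**2) + 40579/34326 = -17*168/(13272 + 0 + 0 + 168*0) + 40579*(1/34326) = -17*168/(13272 + 0 + 0 + 0) + 40579/34326 = -17/((1/168)*13272) + 40579/34326 = -17/79 + 40579/34326 = 2622199/2711754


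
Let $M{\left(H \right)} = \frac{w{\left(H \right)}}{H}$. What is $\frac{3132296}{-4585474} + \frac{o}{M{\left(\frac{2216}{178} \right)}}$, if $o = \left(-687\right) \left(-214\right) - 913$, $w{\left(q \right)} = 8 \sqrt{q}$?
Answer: $- \frac{1566148}{2292737} + \frac{146105 \sqrt{24653}}{356} \approx 64439.0$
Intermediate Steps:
$o = 146105$ ($o = 147018 - 913 = 146105$)
$M{\left(H \right)} = \frac{8}{\sqrt{H}}$ ($M{\left(H \right)} = \frac{8 \sqrt{H}}{H} = \frac{8}{\sqrt{H}}$)
$\frac{3132296}{-4585474} + \frac{o}{M{\left(\frac{2216}{178} \right)}} = \frac{3132296}{-4585474} + \frac{146105}{8 \frac{1}{\sqrt{\frac{2216}{178}}}} = 3132296 \left(- \frac{1}{4585474}\right) + \frac{146105}{8 \frac{1}{\sqrt{2216 \cdot \frac{1}{178}}}} = - \frac{1566148}{2292737} + \frac{146105}{8 \frac{1}{\sqrt{\frac{1108}{89}}}} = - \frac{1566148}{2292737} + \frac{146105}{8 \frac{\sqrt{24653}}{554}} = - \frac{1566148}{2292737} + \frac{146105}{\frac{4}{277} \sqrt{24653}} = - \frac{1566148}{2292737} + 146105 \frac{\sqrt{24653}}{356} = - \frac{1566148}{2292737} + \frac{146105 \sqrt{24653}}{356}$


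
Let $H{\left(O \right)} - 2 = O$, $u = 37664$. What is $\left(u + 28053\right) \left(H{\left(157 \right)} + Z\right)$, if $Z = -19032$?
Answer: $-1240276941$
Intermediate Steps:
$H{\left(O \right)} = 2 + O$
$\left(u + 28053\right) \left(H{\left(157 \right)} + Z\right) = \left(37664 + 28053\right) \left(\left(2 + 157\right) - 19032\right) = 65717 \left(159 - 19032\right) = 65717 \left(-18873\right) = -1240276941$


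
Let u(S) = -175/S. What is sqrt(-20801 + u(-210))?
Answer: I*sqrt(748806)/6 ≈ 144.22*I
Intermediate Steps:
sqrt(-20801 + u(-210)) = sqrt(-20801 - 175/(-210)) = sqrt(-20801 - 175*(-1/210)) = sqrt(-20801 + 5/6) = sqrt(-124801/6) = I*sqrt(748806)/6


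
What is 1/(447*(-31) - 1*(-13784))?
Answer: -1/73 ≈ -0.013699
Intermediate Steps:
1/(447*(-31) - 1*(-13784)) = 1/(-13857 + 13784) = 1/(-73) = -1/73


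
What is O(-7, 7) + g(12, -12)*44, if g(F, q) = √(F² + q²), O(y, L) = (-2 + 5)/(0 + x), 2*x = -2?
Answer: -3 + 528*√2 ≈ 743.71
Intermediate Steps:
x = -1 (x = (½)*(-2) = -1)
O(y, L) = -3 (O(y, L) = (-2 + 5)/(0 - 1) = 3/(-1) = 3*(-1) = -3)
O(-7, 7) + g(12, -12)*44 = -3 + √(12² + (-12)²)*44 = -3 + √(144 + 144)*44 = -3 + √288*44 = -3 + (12*√2)*44 = -3 + 528*√2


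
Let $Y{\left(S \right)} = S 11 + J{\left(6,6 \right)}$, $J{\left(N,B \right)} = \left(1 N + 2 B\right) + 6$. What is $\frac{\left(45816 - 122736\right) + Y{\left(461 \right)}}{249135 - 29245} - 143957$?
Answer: $- \frac{6330955311}{43978} \approx -1.4396 \cdot 10^{5}$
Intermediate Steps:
$J{\left(N,B \right)} = 6 + N + 2 B$ ($J{\left(N,B \right)} = \left(N + 2 B\right) + 6 = 6 + N + 2 B$)
$Y{\left(S \right)} = 24 + 11 S$ ($Y{\left(S \right)} = S 11 + \left(6 + 6 + 2 \cdot 6\right) = 11 S + \left(6 + 6 + 12\right) = 11 S + 24 = 24 + 11 S$)
$\frac{\left(45816 - 122736\right) + Y{\left(461 \right)}}{249135 - 29245} - 143957 = \frac{\left(45816 - 122736\right) + \left(24 + 11 \cdot 461\right)}{249135 - 29245} - 143957 = \frac{-76920 + \left(24 + 5071\right)}{219890} - 143957 = \left(-76920 + 5095\right) \frac{1}{219890} - 143957 = \left(-71825\right) \frac{1}{219890} - 143957 = - \frac{14365}{43978} - 143957 = - \frac{6330955311}{43978}$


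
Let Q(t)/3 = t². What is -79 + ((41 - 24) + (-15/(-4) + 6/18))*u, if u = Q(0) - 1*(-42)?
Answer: 1613/2 ≈ 806.50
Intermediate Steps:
Q(t) = 3*t²
u = 42 (u = 3*0² - 1*(-42) = 3*0 + 42 = 0 + 42 = 42)
-79 + ((41 - 24) + (-15/(-4) + 6/18))*u = -79 + ((41 - 24) + (-15/(-4) + 6/18))*42 = -79 + (17 + (-15*(-¼) + 6*(1/18)))*42 = -79 + (17 + (15/4 + ⅓))*42 = -79 + (17 + 49/12)*42 = -79 + (253/12)*42 = -79 + 1771/2 = 1613/2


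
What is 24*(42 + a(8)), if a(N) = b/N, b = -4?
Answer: 996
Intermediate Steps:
a(N) = -4/N
24*(42 + a(8)) = 24*(42 - 4/8) = 24*(42 - 4*1/8) = 24*(42 - 1/2) = 24*(83/2) = 996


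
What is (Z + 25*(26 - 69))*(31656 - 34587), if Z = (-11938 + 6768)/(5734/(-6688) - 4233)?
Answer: 44558767680795/14158019 ≈ 3.1472e+6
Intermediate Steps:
Z = 17288480/14158019 (Z = -5170/(5734*(-1/6688) - 4233) = -5170/(-2867/3344 - 4233) = -5170/(-14158019/3344) = -5170*(-3344/14158019) = 17288480/14158019 ≈ 1.2211)
(Z + 25*(26 - 69))*(31656 - 34587) = (17288480/14158019 + 25*(26 - 69))*(31656 - 34587) = (17288480/14158019 + 25*(-43))*(-2931) = (17288480/14158019 - 1075)*(-2931) = -15202581945/14158019*(-2931) = 44558767680795/14158019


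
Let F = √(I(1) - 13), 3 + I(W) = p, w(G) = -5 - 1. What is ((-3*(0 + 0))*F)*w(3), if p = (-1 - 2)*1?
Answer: 0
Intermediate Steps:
p = -3 (p = -3*1 = -3)
w(G) = -6
I(W) = -6 (I(W) = -3 - 3 = -6)
F = I*√19 (F = √(-6 - 13) = √(-19) = I*√19 ≈ 4.3589*I)
((-3*(0 + 0))*F)*w(3) = ((-3*(0 + 0))*(I*√19))*(-6) = ((-3*0)*(I*√19))*(-6) = (0*(I*√19))*(-6) = 0*(-6) = 0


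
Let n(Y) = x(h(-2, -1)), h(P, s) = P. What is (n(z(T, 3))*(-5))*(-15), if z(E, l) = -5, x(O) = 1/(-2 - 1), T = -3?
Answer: -25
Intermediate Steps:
x(O) = -1/3 (x(O) = 1/(-3) = -1/3)
n(Y) = -1/3
(n(z(T, 3))*(-5))*(-15) = -1/3*(-5)*(-15) = (5/3)*(-15) = -25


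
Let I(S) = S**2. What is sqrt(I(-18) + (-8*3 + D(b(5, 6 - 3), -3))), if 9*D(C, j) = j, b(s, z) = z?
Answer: sqrt(2697)/3 ≈ 17.311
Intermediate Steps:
D(C, j) = j/9
sqrt(I(-18) + (-8*3 + D(b(5, 6 - 3), -3))) = sqrt((-18)**2 + (-8*3 + (1/9)*(-3))) = sqrt(324 + (-24 - 1/3)) = sqrt(324 - 73/3) = sqrt(899/3) = sqrt(2697)/3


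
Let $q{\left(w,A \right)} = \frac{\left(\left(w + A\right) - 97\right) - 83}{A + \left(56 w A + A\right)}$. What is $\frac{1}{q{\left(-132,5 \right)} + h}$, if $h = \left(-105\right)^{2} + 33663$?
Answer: $\frac{36950}{1651221907} \approx 2.2377 \cdot 10^{-5}$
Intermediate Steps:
$q{\left(w,A \right)} = \frac{-180 + A + w}{2 A + 56 A w}$ ($q{\left(w,A \right)} = \frac{\left(\left(A + w\right) - 97\right) - 83}{A + \left(56 A w + A\right)} = \frac{\left(-97 + A + w\right) - 83}{A + \left(A + 56 A w\right)} = \frac{-180 + A + w}{2 A + 56 A w}$)
$h = 44688$ ($h = 11025 + 33663 = 44688$)
$\frac{1}{q{\left(-132,5 \right)} + h} = \frac{1}{\frac{-180 + 5 - 132}{2 \cdot 5 \left(1 + 28 \left(-132\right)\right)} + 44688} = \frac{1}{\frac{1}{2} \cdot \frac{1}{5} \frac{1}{1 - 3696} \left(-307\right) + 44688} = \frac{1}{\frac{1}{2} \cdot \frac{1}{5} \frac{1}{-3695} \left(-307\right) + 44688} = \frac{1}{\frac{1}{2} \cdot \frac{1}{5} \left(- \frac{1}{3695}\right) \left(-307\right) + 44688} = \frac{1}{\frac{307}{36950} + 44688} = \frac{1}{\frac{1651221907}{36950}} = \frac{36950}{1651221907}$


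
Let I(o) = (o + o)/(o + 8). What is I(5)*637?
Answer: 490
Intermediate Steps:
I(o) = 2*o/(8 + o) (I(o) = (2*o)/(8 + o) = 2*o/(8 + o))
I(5)*637 = (2*5/(8 + 5))*637 = (2*5/13)*637 = (2*5*(1/13))*637 = (10/13)*637 = 490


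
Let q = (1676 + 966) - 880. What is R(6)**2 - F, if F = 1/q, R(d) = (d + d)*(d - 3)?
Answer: 2283551/1762 ≈ 1296.0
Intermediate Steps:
R(d) = 2*d*(-3 + d) (R(d) = (2*d)*(-3 + d) = 2*d*(-3 + d))
q = 1762 (q = 2642 - 880 = 1762)
F = 1/1762 ≈ 0.00056754
R(6)**2 - F = (2*6*(-3 + 6))**2 - 1*1/1762 = (2*6*3)**2 - 1/1762 = 36**2 - 1/1762 = 1296 - 1/1762 = 2283551/1762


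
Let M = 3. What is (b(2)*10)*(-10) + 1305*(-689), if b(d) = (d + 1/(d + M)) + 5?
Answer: -899865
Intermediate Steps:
b(d) = 5 + d + 1/(3 + d) (b(d) = (d + 1/(d + 3)) + 5 = (d + 1/(3 + d)) + 5 = 5 + d + 1/(3 + d))
(b(2)*10)*(-10) + 1305*(-689) = (((16 + 2² + 8*2)/(3 + 2))*10)*(-10) + 1305*(-689) = (((16 + 4 + 16)/5)*10)*(-10) - 899145 = (((⅕)*36)*10)*(-10) - 899145 = ((36/5)*10)*(-10) - 899145 = 72*(-10) - 899145 = -720 - 899145 = -899865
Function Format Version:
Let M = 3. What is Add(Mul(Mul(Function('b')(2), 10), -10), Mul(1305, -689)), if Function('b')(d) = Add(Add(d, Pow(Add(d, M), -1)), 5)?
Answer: -899865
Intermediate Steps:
Function('b')(d) = Add(5, d, Pow(Add(3, d), -1)) (Function('b')(d) = Add(Add(d, Pow(Add(d, 3), -1)), 5) = Add(Add(d, Pow(Add(3, d), -1)), 5) = Add(5, d, Pow(Add(3, d), -1)))
Add(Mul(Mul(Function('b')(2), 10), -10), Mul(1305, -689)) = Add(Mul(Mul(Mul(Pow(Add(3, 2), -1), Add(16, Pow(2, 2), Mul(8, 2))), 10), -10), Mul(1305, -689)) = Add(Mul(Mul(Mul(Pow(5, -1), Add(16, 4, 16)), 10), -10), -899145) = Add(Mul(Mul(Mul(Rational(1, 5), 36), 10), -10), -899145) = Add(Mul(Mul(Rational(36, 5), 10), -10), -899145) = Add(Mul(72, -10), -899145) = Add(-720, -899145) = -899865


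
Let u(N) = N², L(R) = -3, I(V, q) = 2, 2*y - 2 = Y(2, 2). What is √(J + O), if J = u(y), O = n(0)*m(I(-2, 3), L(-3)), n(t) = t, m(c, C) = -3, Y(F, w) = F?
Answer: 2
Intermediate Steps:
y = 2 (y = 1 + (½)*2 = 1 + 1 = 2)
O = 0 (O = 0*(-3) = 0)
J = 4 (J = 2² = 4)
√(J + O) = √(4 + 0) = √4 = 2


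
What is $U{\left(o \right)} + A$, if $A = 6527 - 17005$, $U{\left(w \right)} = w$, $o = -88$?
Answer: $-10566$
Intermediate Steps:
$A = -10478$ ($A = 6527 - 17005 = -10478$)
$U{\left(o \right)} + A = -88 - 10478 = -10566$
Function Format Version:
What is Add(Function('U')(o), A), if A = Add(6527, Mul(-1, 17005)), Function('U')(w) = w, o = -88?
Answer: -10566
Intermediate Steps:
A = -10478 (A = Add(6527, -17005) = -10478)
Add(Function('U')(o), A) = Add(-88, -10478) = -10566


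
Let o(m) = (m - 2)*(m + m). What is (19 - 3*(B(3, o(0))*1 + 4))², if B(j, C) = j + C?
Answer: 4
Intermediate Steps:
o(m) = 2*m*(-2 + m) (o(m) = (-2 + m)*(2*m) = 2*m*(-2 + m))
B(j, C) = C + j
(19 - 3*(B(3, o(0))*1 + 4))² = (19 - 3*((2*0*(-2 + 0) + 3)*1 + 4))² = (19 - 3*((2*0*(-2) + 3)*1 + 4))² = (19 - 3*((0 + 3)*1 + 4))² = (19 - 3*(3*1 + 4))² = (19 - 3*(3 + 4))² = (19 - 3*7)² = (19 - 21)² = (-2)² = 4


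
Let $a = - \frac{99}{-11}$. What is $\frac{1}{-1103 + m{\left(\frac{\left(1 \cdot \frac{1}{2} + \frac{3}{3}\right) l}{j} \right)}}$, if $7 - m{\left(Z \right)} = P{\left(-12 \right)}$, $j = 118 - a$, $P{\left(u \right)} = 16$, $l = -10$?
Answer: $- \frac{1}{1112} \approx -0.00089928$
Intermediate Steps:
$a = 9$ ($a = \left(-99\right) \left(- \frac{1}{11}\right) = 9$)
$j = 109$ ($j = 118 - 9 = 109$)
$m{\left(Z \right)} = -9$ ($m{\left(Z \right)} = 7 - 16 = -9$)
$\frac{1}{-1103 + m{\left(\frac{\left(1 \cdot \frac{1}{2} + \frac{3}{3}\right) l}{j} \right)}} = \frac{1}{-1103 - 9} = \frac{1}{-1112} = - \frac{1}{1112}$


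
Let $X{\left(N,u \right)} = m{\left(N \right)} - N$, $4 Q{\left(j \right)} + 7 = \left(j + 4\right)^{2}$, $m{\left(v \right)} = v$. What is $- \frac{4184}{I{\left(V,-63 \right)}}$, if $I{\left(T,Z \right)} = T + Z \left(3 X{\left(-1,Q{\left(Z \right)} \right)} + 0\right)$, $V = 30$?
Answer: $- \frac{2092}{15} \approx -139.47$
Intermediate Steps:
$Q{\left(j \right)} = - \frac{7}{4} + \frac{\left(4 + j\right)^{2}}{4}$ ($Q{\left(j \right)} = - \frac{7}{4} + \frac{\left(j + 4\right)^{2}}{4} = - \frac{7}{4} + \frac{\left(4 + j\right)^{2}}{4}$)
$X{\left(N,u \right)} = 0$ ($X{\left(N,u \right)} = N - N = 0$)
$I{\left(T,Z \right)} = T$ ($I{\left(T,Z \right)} = T + Z \left(3 \cdot 0 + 0\right) = T + Z \left(0 + 0\right) = T + Z 0 = T + 0 = T$)
$- \frac{4184}{I{\left(V,-63 \right)}} = - \frac{4184}{30} = \left(-4184\right) \frac{1}{30} = - \frac{2092}{15}$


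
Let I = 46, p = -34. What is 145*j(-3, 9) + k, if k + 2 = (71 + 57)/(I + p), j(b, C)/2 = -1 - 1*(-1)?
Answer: 26/3 ≈ 8.6667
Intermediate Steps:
j(b, C) = 0 (j(b, C) = 2*(-1 - 1*(-1)) = 2*(-1 + 1) = 2*0 = 0)
k = 26/3 (k = -2 + (71 + 57)/(46 - 34) = -2 + 128/12 = -2 + 128*(1/12) = -2 + 32/3 = 26/3 ≈ 8.6667)
145*j(-3, 9) + k = 145*0 + 26/3 = 0 + 26/3 = 26/3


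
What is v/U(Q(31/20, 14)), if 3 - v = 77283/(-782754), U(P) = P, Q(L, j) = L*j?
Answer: 4042575/28309603 ≈ 0.14280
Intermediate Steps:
v = 808515/260918 (v = 3 - 77283/(-782754) = 3 - 77283*(-1)/782754 = 3 - 1*(-25761/260918) = 3 + 25761/260918 = 808515/260918 ≈ 3.0987)
v/U(Q(31/20, 14)) = 808515/(260918*(((31/20)*14))) = 808515/(260918*(217/10)) = (808515/260918)*(10/217) = 4042575/28309603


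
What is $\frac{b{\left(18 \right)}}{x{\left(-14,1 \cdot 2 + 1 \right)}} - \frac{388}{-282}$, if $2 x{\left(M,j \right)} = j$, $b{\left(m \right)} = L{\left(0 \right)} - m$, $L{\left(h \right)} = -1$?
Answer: $- \frac{1592}{141} \approx -11.291$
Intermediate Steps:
$b{\left(m \right)} = -1 - m$
$x{\left(M,j \right)} = \frac{j}{2}$
$\frac{b{\left(18 \right)}}{x{\left(-14,1 \cdot 2 + 1 \right)}} - \frac{388}{-282} = \frac{-1 - 18}{\frac{1}{2} \left(1 \cdot 2 + 1\right)} - \frac{388}{-282} = \frac{-1 - 18}{\frac{1}{2} \left(2 + 1\right)} - - \frac{194}{141} = - \frac{19}{\frac{1}{2} \cdot 3} + \frac{194}{141} = - \frac{19}{\frac{3}{2}} + \frac{194}{141} = \left(-19\right) \frac{2}{3} + \frac{194}{141} = - \frac{38}{3} + \frac{194}{141} = - \frac{1592}{141}$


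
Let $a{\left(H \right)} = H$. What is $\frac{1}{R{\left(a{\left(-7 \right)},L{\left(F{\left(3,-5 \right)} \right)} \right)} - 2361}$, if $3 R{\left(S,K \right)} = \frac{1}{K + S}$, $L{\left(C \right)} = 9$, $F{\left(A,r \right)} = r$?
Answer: $- \frac{6}{14165} \approx -0.00042358$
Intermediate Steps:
$R{\left(S,K \right)} = \frac{1}{3 \left(K + S\right)}$
$\frac{1}{R{\left(a{\left(-7 \right)},L{\left(F{\left(3,-5 \right)} \right)} \right)} - 2361} = \frac{1}{\frac{1}{3 \left(9 - 7\right)} - 2361} = \frac{1}{\frac{1}{3 \cdot 2} - 2361} = \frac{1}{\frac{1}{3} \cdot \frac{1}{2} - 2361} = \frac{1}{\frac{1}{6} - 2361} = \frac{1}{- \frac{14165}{6}} = - \frac{6}{14165}$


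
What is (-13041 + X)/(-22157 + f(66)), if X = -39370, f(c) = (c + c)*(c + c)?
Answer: 52411/4733 ≈ 11.074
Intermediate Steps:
f(c) = 4*c² (f(c) = (2*c)*(2*c) = 4*c²)
(-13041 + X)/(-22157 + f(66)) = (-13041 - 39370)/(-22157 + 4*66²) = -52411/(-22157 + 4*4356) = -52411/(-22157 + 17424) = -52411/(-4733) = -52411*(-1/4733) = 52411/4733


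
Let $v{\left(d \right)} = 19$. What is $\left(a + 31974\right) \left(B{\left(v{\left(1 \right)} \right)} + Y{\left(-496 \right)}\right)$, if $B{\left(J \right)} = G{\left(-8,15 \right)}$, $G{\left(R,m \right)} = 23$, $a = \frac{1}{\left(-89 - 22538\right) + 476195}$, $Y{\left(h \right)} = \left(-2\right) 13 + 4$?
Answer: $\frac{14502383233}{453568} \approx 31974.0$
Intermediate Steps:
$Y{\left(h \right)} = -22$ ($Y{\left(h \right)} = -26 + 4 = -22$)
$a = \frac{1}{453568}$ ($a = \frac{1}{\left(-89 - 22538\right) + 476195} = \frac{1}{-22627 + 476195} = \frac{1}{453568} \approx 2.2047 \cdot 10^{-6}$)
$B{\left(J \right)} = 23$
$\left(a + 31974\right) \left(B{\left(v{\left(1 \right)} \right)} + Y{\left(-496 \right)}\right) = \left(\frac{1}{453568} + 31974\right) \left(23 - 22\right) = \frac{14502383233}{453568} \cdot 1 = \frac{14502383233}{453568}$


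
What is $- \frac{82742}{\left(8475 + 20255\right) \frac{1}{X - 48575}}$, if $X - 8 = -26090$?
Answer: $\frac{3088634747}{14365} \approx 2.1501 \cdot 10^{5}$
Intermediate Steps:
$X = -26082$ ($X = 8 - 26090 = -26082$)
$- \frac{82742}{\left(8475 + 20255\right) \frac{1}{X - 48575}} = - \frac{82742}{\left(8475 + 20255\right) \frac{1}{-26082 - 48575}} = - \frac{82742}{28730 \frac{1}{-74657}} = - \frac{82742}{28730 \left(- \frac{1}{74657}\right)} = - \frac{82742}{- \frac{28730}{74657}} = \left(-82742\right) \left(- \frac{74657}{28730}\right) = \frac{3088634747}{14365}$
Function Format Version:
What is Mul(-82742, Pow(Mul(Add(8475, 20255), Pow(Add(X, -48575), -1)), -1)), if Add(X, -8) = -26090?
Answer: Rational(3088634747, 14365) ≈ 2.1501e+5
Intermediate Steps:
X = -26082 (X = Add(8, -26090) = -26082)
Mul(-82742, Pow(Mul(Add(8475, 20255), Pow(Add(X, -48575), -1)), -1)) = Mul(-82742, Pow(Mul(Add(8475, 20255), Pow(Add(-26082, -48575), -1)), -1)) = Mul(-82742, Pow(Mul(28730, Pow(-74657, -1)), -1)) = Mul(-82742, Pow(Mul(28730, Rational(-1, 74657)), -1)) = Mul(-82742, Pow(Rational(-28730, 74657), -1)) = Mul(-82742, Rational(-74657, 28730)) = Rational(3088634747, 14365)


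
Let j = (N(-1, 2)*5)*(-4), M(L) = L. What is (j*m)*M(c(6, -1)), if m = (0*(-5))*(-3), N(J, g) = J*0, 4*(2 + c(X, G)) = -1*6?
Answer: 0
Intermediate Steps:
c(X, G) = -7/2 (c(X, G) = -2 + (-1*6)/4 = -2 + (¼)*(-6) = -2 - 3/2 = -7/2)
N(J, g) = 0
j = 0 (j = (0*5)*(-4) = 0*(-4) = 0)
m = 0 (m = 0*(-3) = 0)
(j*m)*M(c(6, -1)) = (0*0)*(-7/2) = 0*(-7/2) = 0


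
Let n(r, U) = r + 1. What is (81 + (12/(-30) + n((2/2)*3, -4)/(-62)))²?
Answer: 155825289/24025 ≈ 6486.0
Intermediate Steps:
n(r, U) = 1 + r
(81 + (12/(-30) + n((2/2)*3, -4)/(-62)))² = (81 + (12/(-30) + (1 + (2/2)*3)/(-62)))² = (81 + (12*(-1/30) + (1 + (2*(½))*3)*(-1/62)))² = (81 + (-⅖ + (1 + 1*3)*(-1/62)))² = (81 + (-⅖ + (1 + 3)*(-1/62)))² = (81 + (-⅖ + 4*(-1/62)))² = (81 + (-⅖ - 2/31))² = (81 - 72/155)² = (12483/155)² = 155825289/24025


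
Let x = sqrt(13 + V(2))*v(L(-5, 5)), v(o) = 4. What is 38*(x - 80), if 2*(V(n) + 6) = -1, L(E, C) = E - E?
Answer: -3040 + 76*sqrt(26) ≈ -2652.5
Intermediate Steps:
L(E, C) = 0
V(n) = -13/2 (V(n) = -6 + (1/2)*(-1) = -6 - 1/2 = -13/2)
x = 2*sqrt(26) (x = sqrt(13 - 13/2)*4 = sqrt(13/2)*4 = (sqrt(26)/2)*4 = 2*sqrt(26) ≈ 10.198)
38*(x - 80) = 38*(2*sqrt(26) - 80) = 38*(-80 + 2*sqrt(26)) = -3040 + 76*sqrt(26)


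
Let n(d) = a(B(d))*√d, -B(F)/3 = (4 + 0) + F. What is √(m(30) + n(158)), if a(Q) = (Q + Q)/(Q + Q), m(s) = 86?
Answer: √(86 + √158) ≈ 9.9282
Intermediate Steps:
B(F) = -12 - 3*F (B(F) = -3*((4 + 0) + F) = -3*(4 + F) = -12 - 3*F)
a(Q) = 1 (a(Q) = (2*Q)/((2*Q)) = (2*Q)*(1/(2*Q)) = 1)
n(d) = √d (n(d) = 1*√d = √d)
√(m(30) + n(158)) = √(86 + √158)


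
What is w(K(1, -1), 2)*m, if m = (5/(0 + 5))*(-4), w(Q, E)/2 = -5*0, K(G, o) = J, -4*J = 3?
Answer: 0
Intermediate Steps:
J = -¾ (J = -¼*3 = -¾ ≈ -0.75000)
K(G, o) = -¾
w(Q, E) = 0 (w(Q, E) = 2*(-5*0) = 2*0 = 0)
m = -4 (m = (5/5)*(-4) = (5*(⅕))*(-4) = 1*(-4) = -4)
w(K(1, -1), 2)*m = 0*(-4) = 0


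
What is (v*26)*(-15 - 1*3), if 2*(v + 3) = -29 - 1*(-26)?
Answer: 2106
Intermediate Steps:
v = -9/2 (v = -3 + (-29 - 1*(-26))/2 = -3 + (-29 + 26)/2 = -3 + (1/2)*(-3) = -3 - 3/2 = -9/2 ≈ -4.5000)
(v*26)*(-15 - 1*3) = (-9/2*26)*(-15 - 1*3) = -117*(-15 - 3) = -117*(-18) = 2106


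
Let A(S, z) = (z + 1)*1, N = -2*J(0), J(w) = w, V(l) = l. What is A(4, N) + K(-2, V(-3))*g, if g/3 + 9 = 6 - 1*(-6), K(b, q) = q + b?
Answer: -44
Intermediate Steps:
K(b, q) = b + q
N = 0 (N = -2*0 = 0)
A(S, z) = 1 + z (A(S, z) = (1 + z)*1 = 1 + z)
g = 9 (g = -27 + 3*(6 - 1*(-6)) = -27 + 3*(6 + 6) = -27 + 3*12 = -27 + 36 = 9)
A(4, N) + K(-2, V(-3))*g = (1 + 0) + (-2 - 3)*9 = 1 - 5*9 = 1 - 45 = -44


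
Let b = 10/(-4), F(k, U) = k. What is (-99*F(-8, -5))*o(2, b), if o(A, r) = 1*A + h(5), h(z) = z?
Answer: 5544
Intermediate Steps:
b = -5/2 (b = 10*(-¼) = -5/2 ≈ -2.5000)
o(A, r) = 5 + A (o(A, r) = 1*A + 5 = A + 5 = 5 + A)
(-99*F(-8, -5))*o(2, b) = (-99*(-8))*(5 + 2) = 792*7 = 5544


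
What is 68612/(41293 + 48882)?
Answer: 68612/90175 ≈ 0.76088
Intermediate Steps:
68612/(41293 + 48882) = 68612/90175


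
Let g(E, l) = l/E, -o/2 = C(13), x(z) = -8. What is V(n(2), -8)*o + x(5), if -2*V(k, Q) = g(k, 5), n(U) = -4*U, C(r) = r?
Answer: -129/8 ≈ -16.125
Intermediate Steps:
o = -26 (o = -2*13 = -26)
V(k, Q) = -5/(2*k)
V(n(2), -8)*o + x(5) = -5/(2*((-4*2)))*(-26) - 8 = -5/2/(-8)*(-26) - 8 = -5/2*(-⅛)*(-26) - 8 = (5/16)*(-26) - 8 = -65/8 - 8 = -129/8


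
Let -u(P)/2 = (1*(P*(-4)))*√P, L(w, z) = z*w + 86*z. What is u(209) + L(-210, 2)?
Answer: -248 + 1672*√209 ≈ 23924.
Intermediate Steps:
L(w, z) = 86*z + w*z (L(w, z) = w*z + 86*z = 86*z + w*z)
u(P) = 8*P^(3/2) (u(P) = -2*1*(P*(-4))*√P = -2*1*(-4*P)*√P = -2*(-4*P)*√P = -(-8)*P^(3/2) = 8*P^(3/2))
u(209) + L(-210, 2) = 8*209^(3/2) + 2*(86 - 210) = 8*(209*√209) + 2*(-124) = 1672*√209 - 248 = -248 + 1672*√209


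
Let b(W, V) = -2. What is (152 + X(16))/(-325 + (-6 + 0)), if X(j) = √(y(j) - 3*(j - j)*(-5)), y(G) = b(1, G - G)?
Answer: -152/331 - I*√2/331 ≈ -0.45921 - 0.0042726*I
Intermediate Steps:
y(G) = -2
X(j) = I*√2 (X(j) = √(-2 - 3*(j - j)*(-5)) = √(-2 - 3*0*(-5)) = √(-2 + 0*(-5)) = √(-2 + 0) = √(-2) = I*√2)
(152 + X(16))/(-325 + (-6 + 0)) = (152 + I*√2)/(-325 + (-6 + 0)) = (152 + I*√2)/(-325 - 6) = (152 + I*√2)/(-331) = (152 + I*√2)*(-1/331) = -152/331 - I*√2/331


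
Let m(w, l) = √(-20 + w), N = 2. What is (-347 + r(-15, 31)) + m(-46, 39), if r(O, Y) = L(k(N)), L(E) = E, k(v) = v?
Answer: -345 + I*√66 ≈ -345.0 + 8.124*I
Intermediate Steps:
r(O, Y) = 2
(-347 + r(-15, 31)) + m(-46, 39) = (-347 + 2) + √(-20 - 46) = -345 + √(-66) = -345 + I*√66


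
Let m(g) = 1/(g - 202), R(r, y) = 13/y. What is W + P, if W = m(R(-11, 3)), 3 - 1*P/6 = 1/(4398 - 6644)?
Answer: 11985312/665939 ≈ 17.998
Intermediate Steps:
P = 20217/1123 (P = 18 - 6/(4398 - 6644) = 18 - 6/(-2246) = 18 - 6*(-1/2246) = 18 + 3/1123 = 20217/1123 ≈ 18.003)
m(g) = 1/(-202 + g)
W = -3/593 (W = 1/(-202 + 13/3) = 1/(-593/3) = -3/593 ≈ -0.0050590)
W + P = -3/593 + 20217/1123 = 11985312/665939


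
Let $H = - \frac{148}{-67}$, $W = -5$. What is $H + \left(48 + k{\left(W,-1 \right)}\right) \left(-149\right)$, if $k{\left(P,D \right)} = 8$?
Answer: $- \frac{558900}{67} \approx -8341.8$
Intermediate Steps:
$H = \frac{148}{67}$ ($H = \left(-148\right) \left(- \frac{1}{67}\right) = \frac{148}{67} \approx 2.209$)
$H + \left(48 + k{\left(W,-1 \right)}\right) \left(-149\right) = \frac{148}{67} + \left(48 + 8\right) \left(-149\right) = \frac{148}{67} + 56 \left(-149\right) = \frac{148}{67} - 8344 = - \frac{558900}{67}$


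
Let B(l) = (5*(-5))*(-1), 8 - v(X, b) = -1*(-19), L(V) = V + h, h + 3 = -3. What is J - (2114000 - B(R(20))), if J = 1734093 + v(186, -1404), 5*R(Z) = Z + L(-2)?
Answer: -379893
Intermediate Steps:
h = -6 (h = -3 - 3 = -6)
L(V) = -6 + V (L(V) = V - 6 = -6 + V)
R(Z) = -8/5 + Z/5 (R(Z) = (Z + (-6 - 2))/5 = (Z - 8)/5 = (-8 + Z)/5 = -8/5 + Z/5)
v(X, b) = -11 (v(X, b) = 8 - (-1)*(-19) = 8 - 1*19 = 8 - 19 = -11)
B(l) = 25 (B(l) = -25*(-1) = 25)
J = 1734082 (J = 1734093 - 11 = 1734082)
J - (2114000 - B(R(20))) = 1734082 - (2114000 - 1*25) = 1734082 - (2114000 - 25) = 1734082 - 1*2113975 = 1734082 - 2113975 = -379893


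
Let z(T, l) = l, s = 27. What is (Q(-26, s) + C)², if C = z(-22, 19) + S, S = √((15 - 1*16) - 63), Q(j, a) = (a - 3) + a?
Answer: 4836 + 1120*I ≈ 4836.0 + 1120.0*I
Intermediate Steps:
Q(j, a) = -3 + 2*a (Q(j, a) = (-3 + a) + a = -3 + 2*a)
S = 8*I (S = √((15 - 16) - 63) = √(-1 - 63) = √(-64) = 8*I ≈ 8.0*I)
C = 19 + 8*I ≈ 19.0 + 8.0*I
(Q(-26, s) + C)² = ((-3 + 2*27) + (19 + 8*I))² = ((-3 + 54) + (19 + 8*I))² = (51 + (19 + 8*I))² = (70 + 8*I)²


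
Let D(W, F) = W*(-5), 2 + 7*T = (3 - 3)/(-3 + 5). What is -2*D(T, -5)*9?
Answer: -180/7 ≈ -25.714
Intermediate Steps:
T = -2/7 (T = -2/7 + ((3 - 3)/(-3 + 5))/7 = -2/7 + (0/2)/7 = -2/7 + (0*(½))/7 = -2/7 + (⅐)*0 = -2/7 + 0 = -2/7 ≈ -0.28571)
D(W, F) = -5*W
-2*D(T, -5)*9 = -(-10)*(-2)/7*9 = -2*10/7*9 = -20/7*9 = -180/7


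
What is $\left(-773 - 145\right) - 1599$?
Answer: $-2517$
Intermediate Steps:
$\left(-773 - 145\right) - 1599 = -918 - 1599 = -2517$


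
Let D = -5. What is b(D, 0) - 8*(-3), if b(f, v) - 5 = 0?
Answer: 29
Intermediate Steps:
b(f, v) = 5 (b(f, v) = 5 + 0 = 5)
b(D, 0) - 8*(-3) = 5 - 8*(-3) = 5 + 24 = 29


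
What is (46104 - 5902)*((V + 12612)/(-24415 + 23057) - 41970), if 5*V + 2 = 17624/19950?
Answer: -57152522125331062/33865125 ≈ -1.6877e+9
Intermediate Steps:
V = -11138/49875 (V = -2/5 + (17624/19950)/5 = -2/5 + (17624*(1/19950))/5 = -2/5 + (1/5)*(8812/9975) = -2/5 + 8812/49875 = -11138/49875 ≈ -0.22332)
(46104 - 5902)*((V + 12612)/(-24415 + 23057) - 41970) = (46104 - 5902)*((-11138/49875 + 12612)/(-24415 + 23057) - 41970) = 40202*((629012362/49875)/(-1358) - 41970) = 40202*((629012362/49875)*(-1/1358) - 41970) = 40202*(-314506181/33865125 - 41970) = 40202*(-1421633802431/33865125) = -57152522125331062/33865125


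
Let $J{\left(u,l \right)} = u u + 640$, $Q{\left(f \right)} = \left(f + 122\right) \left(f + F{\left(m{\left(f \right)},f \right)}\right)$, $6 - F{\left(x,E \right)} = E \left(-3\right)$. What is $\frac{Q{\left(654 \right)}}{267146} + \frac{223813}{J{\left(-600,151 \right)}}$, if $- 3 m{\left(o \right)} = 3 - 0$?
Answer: $\frac{17251627343}{2094424640} \approx 8.2369$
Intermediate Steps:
$m{\left(o \right)} = -1$ ($m{\left(o \right)} = - \frac{3 - 0}{3} = - \frac{3 + 0}{3} = \left(- \frac{1}{3}\right) 3 = -1$)
$F{\left(x,E \right)} = 6 + 3 E$ ($F{\left(x,E \right)} = 6 - E \left(-3\right) = 6 - - 3 E = 6 + 3 E$)
$Q{\left(f \right)} = \left(6 + 4 f\right) \left(122 + f\right)$ ($Q{\left(f \right)} = \left(f + 122\right) \left(f + \left(6 + 3 f\right)\right) = \left(122 + f\right) \left(6 + 4 f\right) = \left(6 + 4 f\right) \left(122 + f\right)$)
$J{\left(u,l \right)} = 640 + u^{2}$ ($J{\left(u,l \right)} = u^{2} + 640 = 640 + u^{2}$)
$\frac{Q{\left(654 \right)}}{267146} + \frac{223813}{J{\left(-600,151 \right)}} = \frac{732 + 4 \cdot 654^{2} + 494 \cdot 654}{267146} + \frac{223813}{640 + \left(-600\right)^{2}} = \left(732 + 4 \cdot 427716 + 323076\right) \frac{1}{267146} + \frac{223813}{640 + 360000} = \left(732 + 1710864 + 323076\right) \frac{1}{267146} + \frac{223813}{360640} = 2034672 \cdot \frac{1}{267146} + 223813 \cdot \frac{1}{360640} = \frac{1017336}{133573} + \frac{9731}{15680} = \frac{17251627343}{2094424640}$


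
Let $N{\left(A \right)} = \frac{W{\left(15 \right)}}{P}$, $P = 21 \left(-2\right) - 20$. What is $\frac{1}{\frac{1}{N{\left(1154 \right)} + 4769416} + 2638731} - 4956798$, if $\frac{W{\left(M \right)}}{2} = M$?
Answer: $- \frac{1933851822766487127635}{390141341803042} \approx -4.9568 \cdot 10^{6}$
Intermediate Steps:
$W{\left(M \right)} = 2 M$
$P = -62$ ($P = -42 - 20 = -62$)
$N{\left(A \right)} = - \frac{15}{31}$ ($N{\left(A \right)} = \frac{2 \cdot 15}{-62} = 30 \left(- \frac{1}{62}\right) = - \frac{15}{31}$)
$\frac{1}{\frac{1}{N{\left(1154 \right)} + 4769416} + 2638731} - 4956798 = \frac{1}{\frac{1}{- \frac{15}{31} + 4769416} + 2638731} - 4956798 = \frac{1}{\frac{1}{\frac{147851881}{31}} + 2638731} - 4956798 = \frac{1}{\frac{31}{147851881} + 2638731} - 4956798 = \frac{1}{\frac{390141341803042}{147851881}} - 4956798 = \frac{147851881}{390141341803042} - 4956798 = - \frac{1933851822766487127635}{390141341803042}$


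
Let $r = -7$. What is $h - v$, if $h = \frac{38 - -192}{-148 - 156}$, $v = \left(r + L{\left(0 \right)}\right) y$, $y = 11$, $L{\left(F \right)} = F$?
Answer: $\frac{11589}{152} \approx 76.243$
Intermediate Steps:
$v = -77$ ($v = \left(-7 + 0\right) 11 = \left(-7\right) 11 = -77$)
$h = - \frac{115}{152}$ ($h = \frac{38 + 192}{-304} = 230 \left(- \frac{1}{304}\right) = - \frac{115}{152} \approx -0.75658$)
$h - v = - \frac{115}{152} - -77 = - \frac{115}{152} + 77 = \frac{11589}{152}$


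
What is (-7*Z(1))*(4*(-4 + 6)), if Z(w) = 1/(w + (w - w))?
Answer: -56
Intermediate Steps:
Z(w) = 1/w (Z(w) = 1/(w + 0) = 1/w)
(-7*Z(1))*(4*(-4 + 6)) = (-7/1)*(4*(-4 + 6)) = (-7*1)*(4*2) = -7*8 = -56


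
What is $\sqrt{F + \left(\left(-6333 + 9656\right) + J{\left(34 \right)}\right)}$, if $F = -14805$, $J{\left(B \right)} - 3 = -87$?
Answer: $i \sqrt{11566} \approx 107.55 i$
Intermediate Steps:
$J{\left(B \right)} = -84$ ($J{\left(B \right)} = 3 - 87 = -84$)
$\sqrt{F + \left(\left(-6333 + 9656\right) + J{\left(34 \right)}\right)} = \sqrt{-14805 + \left(\left(-6333 + 9656\right) - 84\right)} = \sqrt{-14805 + \left(3323 - 84\right)} = \sqrt{-14805 + 3239} = \sqrt{-11566} = i \sqrt{11566}$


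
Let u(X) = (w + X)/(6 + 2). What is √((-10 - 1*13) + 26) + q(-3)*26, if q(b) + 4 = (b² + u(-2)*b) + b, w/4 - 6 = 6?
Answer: -793/2 + √3 ≈ -394.77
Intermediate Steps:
w = 48 (w = 24 + 4*6 = 24 + 24 = 48)
u(X) = 6 + X/8 (u(X) = (48 + X)/(6 + 2) = (48 + X)/8 = (48 + X)*(⅛) = 6 + X/8)
q(b) = -4 + b² + 27*b/4 (q(b) = -4 + ((b² + (6 + (⅛)*(-2))*b) + b) = -4 + ((b² + (6 - ¼)*b) + b) = -4 + ((b² + 23*b/4) + b) = -4 + (b² + 27*b/4) = -4 + b² + 27*b/4)
√((-10 - 1*13) + 26) + q(-3)*26 = √((-10 - 1*13) + 26) + (-4 + (-3)² + (27/4)*(-3))*26 = √((-10 - 13) + 26) + (-4 + 9 - 81/4)*26 = √(-23 + 26) - 61/4*26 = √3 - 793/2 = -793/2 + √3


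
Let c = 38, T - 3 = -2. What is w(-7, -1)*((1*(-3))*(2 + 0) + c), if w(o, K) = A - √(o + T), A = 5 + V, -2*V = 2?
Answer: 128 - 32*I*√6 ≈ 128.0 - 78.384*I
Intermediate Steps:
V = -1 (V = -½*2 = -1)
T = 1 (T = 3 - 2 = 1)
A = 4 (A = 5 - 1 = 4)
w(o, K) = 4 - √(1 + o) (w(o, K) = 4 - √(o + 1) = 4 - √(1 + o))
w(-7, -1)*((1*(-3))*(2 + 0) + c) = (4 - √(1 - 7))*((1*(-3))*(2 + 0) + 38) = (4 - √(-6))*(-3*2 + 38) = (4 - I*√6)*(-6 + 38) = (4 - I*√6)*32 = 128 - 32*I*√6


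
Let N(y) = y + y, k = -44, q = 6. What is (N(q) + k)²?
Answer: 1024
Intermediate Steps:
N(y) = 2*y
(N(q) + k)² = (2*6 - 44)² = (12 - 44)² = (-32)² = 1024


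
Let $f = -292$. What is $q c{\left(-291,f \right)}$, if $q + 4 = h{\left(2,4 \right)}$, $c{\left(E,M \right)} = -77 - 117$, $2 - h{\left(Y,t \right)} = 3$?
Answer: $970$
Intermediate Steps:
$h{\left(Y,t \right)} = -1$ ($h{\left(Y,t \right)} = 2 - 3 = -1$)
$c{\left(E,M \right)} = -194$
$q = -5$ ($q = -4 - 1 = -5$)
$q c{\left(-291,f \right)} = \left(-5\right) \left(-194\right) = 970$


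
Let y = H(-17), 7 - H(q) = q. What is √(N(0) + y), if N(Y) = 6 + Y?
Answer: √30 ≈ 5.4772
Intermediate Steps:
H(q) = 7 - q
y = 24 (y = 7 - 1*(-17) = 7 + 17 = 24)
√(N(0) + y) = √((6 + 0) + 24) = √(6 + 24) = √30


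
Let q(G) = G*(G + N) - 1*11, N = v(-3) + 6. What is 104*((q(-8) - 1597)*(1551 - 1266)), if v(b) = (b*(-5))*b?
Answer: -36516480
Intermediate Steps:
v(b) = -5*b² (v(b) = (-5*b)*b = -5*b²)
N = -39 (N = -5*(-3)² + 6 = -5*9 + 6 = -45 + 6 = -39)
q(G) = -11 + G*(-39 + G) (q(G) = G*(G - 39) - 1*11 = G*(-39 + G) - 11 = -11 + G*(-39 + G))
104*((q(-8) - 1597)*(1551 - 1266)) = 104*(((-11 + (-8)² - 39*(-8)) - 1597)*(1551 - 1266)) = 104*(((-11 + 64 + 312) - 1597)*285) = 104*((365 - 1597)*285) = 104*(-1232*285) = 104*(-351120) = -36516480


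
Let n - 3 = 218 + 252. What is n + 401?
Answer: 874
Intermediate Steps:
n = 473 (n = 3 + (218 + 252) = 3 + 470 = 473)
n + 401 = 473 + 401 = 874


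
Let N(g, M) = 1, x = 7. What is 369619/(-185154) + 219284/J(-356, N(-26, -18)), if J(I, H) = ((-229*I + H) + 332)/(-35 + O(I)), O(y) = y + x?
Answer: -15621158841107/15156150978 ≈ -1030.7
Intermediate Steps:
O(y) = 7 + y (O(y) = y + 7 = 7 + y)
J(I, H) = (332 + H - 229*I)/(-28 + I) (J(I, H) = ((-229*I + H) + 332)/(-35 + (7 + I)) = ((H - 229*I) + 332)/(-28 + I) = (332 + H - 229*I)/(-28 + I))
369619/(-185154) + 219284/J(-356, N(-26, -18)) = 369619/(-185154) + 219284/(((332 + 1 - 229*(-356))/(-28 - 356))) = 369619*(-1/185154) + 219284/(((332 + 1 + 81524)/(-384))) = -369619/185154 + 219284/((-1/384*81857)) = -369619/185154 + 219284/(-81857/384) = -369619/185154 + 219284*(-384/81857) = -369619/185154 - 84205056/81857 = -15621158841107/15156150978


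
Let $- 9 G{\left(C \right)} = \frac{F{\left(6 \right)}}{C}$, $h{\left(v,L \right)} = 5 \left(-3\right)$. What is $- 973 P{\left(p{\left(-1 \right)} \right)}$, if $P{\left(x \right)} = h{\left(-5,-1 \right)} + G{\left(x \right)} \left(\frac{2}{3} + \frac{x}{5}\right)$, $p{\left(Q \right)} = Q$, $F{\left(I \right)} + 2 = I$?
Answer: $\frac{1943081}{135} \approx 14393.0$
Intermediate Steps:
$F{\left(I \right)} = -2 + I$
$h{\left(v,L \right)} = -15$
$G{\left(C \right)} = - \frac{4}{9 C}$ ($G{\left(C \right)} = - \frac{\left(-2 + 6\right) \frac{1}{C}}{9} = - \frac{4 \frac{1}{C}}{9} = - \frac{4}{9 C}$)
$P{\left(x \right)} = -15 - \frac{4 \left(\frac{2}{3} + \frac{x}{5}\right)}{9 x}$ ($P{\left(x \right)} = -15 + - \frac{4}{9 x} \left(\frac{2}{3} + \frac{x}{5}\right) = -15 - \frac{4 \left(\frac{2}{3} + \frac{x}{5}\right)}{9 x}$)
$- 973 P{\left(p{\left(-1 \right)} \right)} = - 973 \frac{-40 - -2037}{135 \left(-1\right)} = - 973 \cdot \frac{1}{135} \left(-1\right) \left(-40 + 2037\right) = - 973 \cdot \frac{1}{135} \left(-1\right) 1997 = \left(-973\right) \left(- \frac{1997}{135}\right) = \frac{1943081}{135}$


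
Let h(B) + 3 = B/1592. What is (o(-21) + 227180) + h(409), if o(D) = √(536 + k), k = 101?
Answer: 361666193/1592 + 7*√13 ≈ 2.2720e+5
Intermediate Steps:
h(B) = -3 + B/1592
o(D) = 7*√13 (o(D) = √(536 + 101) = √637 = 7*√13)
(o(-21) + 227180) + h(409) = (7*√13 + 227180) + (-3 + (1/1592)*409) = (227180 + 7*√13) + (-3 + 409/1592) = (227180 + 7*√13) - 4367/1592 = 361666193/1592 + 7*√13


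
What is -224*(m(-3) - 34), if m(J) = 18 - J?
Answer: 2912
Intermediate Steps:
-224*(m(-3) - 34) = -224*((18 - 1*(-3)) - 34) = -224*((18 + 3) - 34) = -224*(21 - 34) = -224*(-13) = 2912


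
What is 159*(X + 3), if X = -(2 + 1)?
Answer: 0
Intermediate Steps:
X = -3 (X = -1*3 = -3)
159*(X + 3) = 159*(-3 + 3) = 159*0 = 0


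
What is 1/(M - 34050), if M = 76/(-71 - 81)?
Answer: -2/68101 ≈ -2.9368e-5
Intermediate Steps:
M = -1/2 (M = 76/(-152) = -1/152*76 = -1/2 ≈ -0.50000)
1/(M - 34050) = 1/(-1/2 - 34050) = 1/(-68101/2) = -2/68101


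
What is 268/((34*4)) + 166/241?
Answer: 21791/8194 ≈ 2.6594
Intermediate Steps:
268/((34*4)) + 166/241 = 268/136 + 166*(1/241) = 268*(1/136) + 166/241 = 67/34 + 166/241 = 21791/8194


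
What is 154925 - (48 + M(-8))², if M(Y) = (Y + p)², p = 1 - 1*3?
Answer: 133021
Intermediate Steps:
p = -2 (p = 1 - 3 = -2)
M(Y) = (-2 + Y)² (M(Y) = (Y - 2)² = (-2 + Y)²)
154925 - (48 + M(-8))² = 154925 - (48 + (-2 - 8)²)² = 154925 - (48 + (-10)²)² = 154925 - (48 + 100)² = 154925 - 1*148² = 154925 - 1*21904 = 154925 - 21904 = 133021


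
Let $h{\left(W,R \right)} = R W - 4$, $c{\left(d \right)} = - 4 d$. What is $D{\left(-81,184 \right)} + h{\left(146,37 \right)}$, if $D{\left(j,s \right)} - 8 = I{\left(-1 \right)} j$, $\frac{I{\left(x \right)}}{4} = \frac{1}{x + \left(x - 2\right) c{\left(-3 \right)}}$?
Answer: $\frac{200346}{37} \approx 5414.8$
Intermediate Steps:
$h{\left(W,R \right)} = -4 + R W$
$I{\left(x \right)} = \frac{4}{-24 + 13 x}$ ($I{\left(x \right)} = \frac{4}{x + \left(x - 2\right) \left(\left(-4\right) \left(-3\right)\right)} = \frac{4}{x + \left(-2 + x\right) 12} = \frac{4}{x + \left(-24 + 12 x\right)} = \frac{4}{-24 + 13 x}$)
$D{\left(j,s \right)} = 8 - \frac{4 j}{37}$ ($D{\left(j,s \right)} = 8 + \frac{4}{-24 + 13 \left(-1\right)} j = 8 + \frac{4}{-24 - 13} j = 8 + \frac{4}{-37} j = 8 + 4 \left(- \frac{1}{37}\right) j = 8 - \frac{4 j}{37}$)
$D{\left(-81,184 \right)} + h{\left(146,37 \right)} = \left(8 - - \frac{324}{37}\right) + \left(-4 + 37 \cdot 146\right) = \left(8 + \frac{324}{37}\right) + \left(-4 + 5402\right) = \frac{620}{37} + 5398 = \frac{200346}{37}$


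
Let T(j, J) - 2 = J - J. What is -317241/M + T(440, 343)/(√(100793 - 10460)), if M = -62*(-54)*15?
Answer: -35249/5580 + 2*√10037/30111 ≈ -6.3104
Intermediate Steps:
T(j, J) = 2 (T(j, J) = 2 + (J - J) = 2 + 0 = 2)
M = 50220 (M = 3348*15 = 50220)
-317241/M + T(440, 343)/(√(100793 - 10460)) = -317241/50220 + 2/(√(100793 - 10460)) = -317241*1/50220 + 2/(√90333) = -35249/5580 + 2/((3*√10037)) = -35249/5580 + 2*(√10037/30111) = -35249/5580 + 2*√10037/30111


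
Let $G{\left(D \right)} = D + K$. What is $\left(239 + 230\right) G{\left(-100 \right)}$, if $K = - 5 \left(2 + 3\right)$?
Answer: $-58625$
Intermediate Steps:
$K = -25$ ($K = \left(-5\right) 5 = -25$)
$G{\left(D \right)} = -25 + D$ ($G{\left(D \right)} = D - 25 = -25 + D$)
$\left(239 + 230\right) G{\left(-100 \right)} = \left(239 + 230\right) \left(-25 - 100\right) = 469 \left(-125\right) = -58625$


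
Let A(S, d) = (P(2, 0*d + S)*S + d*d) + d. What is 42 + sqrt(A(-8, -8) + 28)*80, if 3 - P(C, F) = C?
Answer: 42 + 160*sqrt(19) ≈ 739.42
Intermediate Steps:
P(C, F) = 3 - C
A(S, d) = S + d + d**2 (A(S, d) = ((3 - 1*2)*S + d*d) + d = ((3 - 2)*S + d**2) + d = (1*S + d**2) + d = (S + d**2) + d = S + d + d**2)
42 + sqrt(A(-8, -8) + 28)*80 = 42 + sqrt((-8 - 8 + (-8)**2) + 28)*80 = 42 + sqrt((-8 - 8 + 64) + 28)*80 = 42 + sqrt(48 + 28)*80 = 42 + sqrt(76)*80 = 42 + (2*sqrt(19))*80 = 42 + 160*sqrt(19)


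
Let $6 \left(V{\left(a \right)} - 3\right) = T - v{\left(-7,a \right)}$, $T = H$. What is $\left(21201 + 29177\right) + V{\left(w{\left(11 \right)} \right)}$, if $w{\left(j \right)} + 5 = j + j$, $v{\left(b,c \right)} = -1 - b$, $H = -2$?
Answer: $\frac{151139}{3} \approx 50380.0$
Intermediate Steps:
$T = -2$
$w{\left(j \right)} = -5 + 2 j$ ($w{\left(j \right)} = -5 + \left(j + j\right) = -5 + 2 j$)
$V{\left(a \right)} = \frac{5}{3}$ ($V{\left(a \right)} = 3 + \frac{-2 - \left(-1 - -7\right)}{6} = 3 + \frac{-2 - \left(-1 + 7\right)}{6} = 3 + \frac{-2 - 6}{6} = 3 + \frac{1}{6} \left(-8\right) = 3 - \frac{4}{3} = \frac{5}{3}$)
$\left(21201 + 29177\right) + V{\left(w{\left(11 \right)} \right)} = \left(21201 + 29177\right) + \frac{5}{3} = 50378 + \frac{5}{3} = \frac{151139}{3}$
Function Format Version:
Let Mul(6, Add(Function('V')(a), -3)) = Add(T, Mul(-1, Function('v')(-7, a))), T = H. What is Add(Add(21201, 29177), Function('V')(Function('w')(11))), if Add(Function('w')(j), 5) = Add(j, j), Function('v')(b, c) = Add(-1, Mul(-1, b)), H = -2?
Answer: Rational(151139, 3) ≈ 50380.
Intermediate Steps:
T = -2
Function('w')(j) = Add(-5, Mul(2, j)) (Function('w')(j) = Add(-5, Add(j, j)) = Add(-5, Mul(2, j)))
Function('V')(a) = Rational(5, 3) (Function('V')(a) = Add(3, Mul(Rational(1, 6), Add(-2, Mul(-1, Add(-1, Mul(-1, -7)))))) = Add(3, Mul(Rational(1, 6), Add(-2, Mul(-1, Add(-1, 7))))) = Add(3, Mul(Rational(1, 6), Add(-2, Mul(-1, 6)))) = Add(3, Mul(Rational(1, 6), Add(-2, -6))) = Add(3, Mul(Rational(1, 6), -8)) = Add(3, Rational(-4, 3)) = Rational(5, 3))
Add(Add(21201, 29177), Function('V')(Function('w')(11))) = Add(Add(21201, 29177), Rational(5, 3)) = Add(50378, Rational(5, 3)) = Rational(151139, 3)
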